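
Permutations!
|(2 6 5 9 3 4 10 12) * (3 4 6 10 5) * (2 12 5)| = |(12)(2 10 5 9 4)(3 6)| = 10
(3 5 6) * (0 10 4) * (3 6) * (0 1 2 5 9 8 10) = (1 2 5 3 9 8 10 4) = [0, 2, 5, 9, 1, 3, 6, 7, 10, 8, 4]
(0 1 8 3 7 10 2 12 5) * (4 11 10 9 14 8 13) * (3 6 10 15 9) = (0 1 13 4 11 15 9 14 8 6 10 2 12 5)(3 7) = [1, 13, 12, 7, 11, 0, 10, 3, 6, 14, 2, 15, 5, 4, 8, 9]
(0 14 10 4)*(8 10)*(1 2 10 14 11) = (0 11 1 2 10 4)(8 14) = [11, 2, 10, 3, 0, 5, 6, 7, 14, 9, 4, 1, 12, 13, 8]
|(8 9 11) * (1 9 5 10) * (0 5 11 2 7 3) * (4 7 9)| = |(0 5 10 1 4 7 3)(2 9)(8 11)| = 14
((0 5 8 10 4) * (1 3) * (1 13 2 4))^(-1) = [4, 10, 13, 1, 2, 0, 6, 7, 5, 9, 8, 11, 12, 3] = (0 4 2 13 3 1 10 8 5)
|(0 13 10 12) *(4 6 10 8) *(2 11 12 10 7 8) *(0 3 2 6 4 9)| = |(0 13 6 7 8 9)(2 11 12 3)| = 12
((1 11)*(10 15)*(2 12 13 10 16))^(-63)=(1 11)(2 10)(12 15)(13 16)=[0, 11, 10, 3, 4, 5, 6, 7, 8, 9, 2, 1, 15, 16, 14, 12, 13]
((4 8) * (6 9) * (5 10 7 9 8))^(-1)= [0, 1, 2, 3, 8, 4, 9, 10, 6, 7, 5]= (4 8 6 9 7 10 5)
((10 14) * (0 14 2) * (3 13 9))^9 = (0 14 10 2) = [14, 1, 0, 3, 4, 5, 6, 7, 8, 9, 2, 11, 12, 13, 10]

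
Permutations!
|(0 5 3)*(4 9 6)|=|(0 5 3)(4 9 6)|=3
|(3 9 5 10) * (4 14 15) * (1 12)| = 12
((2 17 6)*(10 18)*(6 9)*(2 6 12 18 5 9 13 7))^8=(5 18 9 10 12)=[0, 1, 2, 3, 4, 18, 6, 7, 8, 10, 12, 11, 5, 13, 14, 15, 16, 17, 9]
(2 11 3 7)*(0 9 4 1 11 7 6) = (0 9 4 1 11 3 6)(2 7) = [9, 11, 7, 6, 1, 5, 0, 2, 8, 4, 10, 3]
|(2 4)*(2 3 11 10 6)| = 6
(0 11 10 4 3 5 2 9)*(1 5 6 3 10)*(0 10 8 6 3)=(0 11 1 5 2 9 10 4 8 6)=[11, 5, 9, 3, 8, 2, 0, 7, 6, 10, 4, 1]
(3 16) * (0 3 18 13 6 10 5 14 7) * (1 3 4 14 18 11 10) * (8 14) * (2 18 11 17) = (0 4 8 14 7)(1 3 16 17 2 18 13 6)(5 11 10) = [4, 3, 18, 16, 8, 11, 1, 0, 14, 9, 5, 10, 12, 6, 7, 15, 17, 2, 13]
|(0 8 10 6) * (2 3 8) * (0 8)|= 3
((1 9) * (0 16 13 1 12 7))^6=[7, 13, 2, 3, 4, 5, 6, 12, 8, 1, 10, 11, 9, 16, 14, 15, 0]=(0 7 12 9 1 13 16)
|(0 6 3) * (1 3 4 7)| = |(0 6 4 7 1 3)| = 6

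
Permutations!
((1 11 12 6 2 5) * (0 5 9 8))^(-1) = (0 8 9 2 6 12 11 1 5) = [8, 5, 6, 3, 4, 0, 12, 7, 9, 2, 10, 1, 11]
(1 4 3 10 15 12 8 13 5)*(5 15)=(1 4 3 10 5)(8 13 15 12)=[0, 4, 2, 10, 3, 1, 6, 7, 13, 9, 5, 11, 8, 15, 14, 12]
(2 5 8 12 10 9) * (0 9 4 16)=(0 9 2 5 8 12 10 4 16)=[9, 1, 5, 3, 16, 8, 6, 7, 12, 2, 4, 11, 10, 13, 14, 15, 0]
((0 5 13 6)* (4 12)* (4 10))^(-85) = (0 6 13 5)(4 10 12) = [6, 1, 2, 3, 10, 0, 13, 7, 8, 9, 12, 11, 4, 5]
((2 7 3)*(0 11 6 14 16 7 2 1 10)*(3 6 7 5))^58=(0 1 5 14 7)(3 16 6 11 10)=[1, 5, 2, 16, 4, 14, 11, 0, 8, 9, 3, 10, 12, 13, 7, 15, 6]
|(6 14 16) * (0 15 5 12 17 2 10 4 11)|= |(0 15 5 12 17 2 10 4 11)(6 14 16)|= 9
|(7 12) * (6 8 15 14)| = |(6 8 15 14)(7 12)| = 4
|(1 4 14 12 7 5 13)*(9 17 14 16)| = |(1 4 16 9 17 14 12 7 5 13)| = 10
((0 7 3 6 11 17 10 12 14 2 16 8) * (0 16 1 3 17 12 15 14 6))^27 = (17)(8 16) = [0, 1, 2, 3, 4, 5, 6, 7, 16, 9, 10, 11, 12, 13, 14, 15, 8, 17]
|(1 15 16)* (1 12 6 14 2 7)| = 8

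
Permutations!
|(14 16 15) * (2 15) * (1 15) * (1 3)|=|(1 15 14 16 2 3)|=6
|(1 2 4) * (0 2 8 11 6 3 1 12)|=20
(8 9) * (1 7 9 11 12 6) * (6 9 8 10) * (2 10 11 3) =[0, 7, 10, 2, 4, 5, 1, 8, 3, 11, 6, 12, 9] =(1 7 8 3 2 10 6)(9 11 12)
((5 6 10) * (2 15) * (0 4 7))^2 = (15)(0 7 4)(5 10 6) = [7, 1, 2, 3, 0, 10, 5, 4, 8, 9, 6, 11, 12, 13, 14, 15]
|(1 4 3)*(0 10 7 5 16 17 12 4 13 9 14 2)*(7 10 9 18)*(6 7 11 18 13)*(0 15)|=90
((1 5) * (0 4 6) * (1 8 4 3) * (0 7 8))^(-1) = (0 5 1 3)(4 8 7 6) = [5, 3, 2, 0, 8, 1, 4, 6, 7]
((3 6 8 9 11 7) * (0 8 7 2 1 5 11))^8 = (11)(0 9 8)(3 7 6) = [9, 1, 2, 7, 4, 5, 3, 6, 0, 8, 10, 11]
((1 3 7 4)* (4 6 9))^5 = (1 4 9 6 7 3) = [0, 4, 2, 1, 9, 5, 7, 3, 8, 6]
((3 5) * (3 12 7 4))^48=(3 7 5 4 12)=[0, 1, 2, 7, 12, 4, 6, 5, 8, 9, 10, 11, 3]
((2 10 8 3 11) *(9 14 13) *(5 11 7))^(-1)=[0, 1, 11, 8, 4, 7, 6, 3, 10, 13, 2, 5, 12, 14, 9]=(2 11 5 7 3 8 10)(9 13 14)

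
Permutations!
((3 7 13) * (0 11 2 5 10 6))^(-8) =(0 10 2)(3 7 13)(5 11 6) =[10, 1, 0, 7, 4, 11, 5, 13, 8, 9, 2, 6, 12, 3]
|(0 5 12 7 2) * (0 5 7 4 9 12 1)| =15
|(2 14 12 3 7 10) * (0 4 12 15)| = |(0 4 12 3 7 10 2 14 15)| = 9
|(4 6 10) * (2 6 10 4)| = 4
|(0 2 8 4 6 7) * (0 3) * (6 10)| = |(0 2 8 4 10 6 7 3)| = 8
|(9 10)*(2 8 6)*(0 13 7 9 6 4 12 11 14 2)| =|(0 13 7 9 10 6)(2 8 4 12 11 14)| =6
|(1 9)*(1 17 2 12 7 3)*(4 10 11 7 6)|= 11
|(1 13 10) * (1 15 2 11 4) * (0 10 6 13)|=|(0 10 15 2 11 4 1)(6 13)|=14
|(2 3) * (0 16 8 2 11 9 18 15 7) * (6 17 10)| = 30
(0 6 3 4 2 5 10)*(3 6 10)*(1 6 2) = (0 10)(1 6 2 5 3 4) = [10, 6, 5, 4, 1, 3, 2, 7, 8, 9, 0]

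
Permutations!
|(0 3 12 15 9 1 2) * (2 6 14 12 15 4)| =|(0 3 15 9 1 6 14 12 4 2)| =10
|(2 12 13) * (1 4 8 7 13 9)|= |(1 4 8 7 13 2 12 9)|= 8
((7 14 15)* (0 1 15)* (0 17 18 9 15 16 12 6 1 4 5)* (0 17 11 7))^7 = [0, 6, 2, 3, 4, 5, 12, 14, 8, 9, 10, 7, 16, 13, 11, 15, 1, 17, 18] = (18)(1 6 12 16)(7 14 11)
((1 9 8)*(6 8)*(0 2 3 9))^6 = (0 1 8 6 9 3 2) = [1, 8, 0, 2, 4, 5, 9, 7, 6, 3]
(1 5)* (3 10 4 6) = (1 5)(3 10 4 6) = [0, 5, 2, 10, 6, 1, 3, 7, 8, 9, 4]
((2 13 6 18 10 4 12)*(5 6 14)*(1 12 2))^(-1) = [0, 12, 4, 3, 10, 14, 5, 7, 8, 9, 18, 11, 1, 2, 13, 15, 16, 17, 6] = (1 12)(2 4 10 18 6 5 14 13)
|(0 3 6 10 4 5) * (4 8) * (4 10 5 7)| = |(0 3 6 5)(4 7)(8 10)| = 4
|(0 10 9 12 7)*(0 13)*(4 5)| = |(0 10 9 12 7 13)(4 5)| = 6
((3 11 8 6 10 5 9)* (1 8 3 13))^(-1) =(1 13 9 5 10 6 8)(3 11) =[0, 13, 2, 11, 4, 10, 8, 7, 1, 5, 6, 3, 12, 9]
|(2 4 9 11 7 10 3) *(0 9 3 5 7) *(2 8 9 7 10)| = |(0 7 2 4 3 8 9 11)(5 10)| = 8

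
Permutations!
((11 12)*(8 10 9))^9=(11 12)=[0, 1, 2, 3, 4, 5, 6, 7, 8, 9, 10, 12, 11]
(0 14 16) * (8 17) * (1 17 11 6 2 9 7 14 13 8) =(0 13 8 11 6 2 9 7 14 16)(1 17) =[13, 17, 9, 3, 4, 5, 2, 14, 11, 7, 10, 6, 12, 8, 16, 15, 0, 1]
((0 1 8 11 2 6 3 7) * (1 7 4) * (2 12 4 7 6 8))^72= (12)= [0, 1, 2, 3, 4, 5, 6, 7, 8, 9, 10, 11, 12]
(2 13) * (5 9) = (2 13)(5 9) = [0, 1, 13, 3, 4, 9, 6, 7, 8, 5, 10, 11, 12, 2]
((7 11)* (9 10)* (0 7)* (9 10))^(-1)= (0 11 7)= [11, 1, 2, 3, 4, 5, 6, 0, 8, 9, 10, 7]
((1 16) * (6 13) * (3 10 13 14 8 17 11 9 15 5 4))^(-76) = (3 9 14)(4 11 6)(5 17 13)(8 10 15) = [0, 1, 2, 9, 11, 17, 4, 7, 10, 14, 15, 6, 12, 5, 3, 8, 16, 13]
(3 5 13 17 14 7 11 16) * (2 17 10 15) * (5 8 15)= (2 17 14 7 11 16 3 8 15)(5 13 10)= [0, 1, 17, 8, 4, 13, 6, 11, 15, 9, 5, 16, 12, 10, 7, 2, 3, 14]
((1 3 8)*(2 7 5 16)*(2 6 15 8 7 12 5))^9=(1 8 15 6 16 5 12 2 7 3)=[0, 8, 7, 1, 4, 12, 16, 3, 15, 9, 10, 11, 2, 13, 14, 6, 5]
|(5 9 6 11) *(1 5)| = 5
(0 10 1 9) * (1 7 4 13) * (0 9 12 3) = (0 10 7 4 13 1 12 3) = [10, 12, 2, 0, 13, 5, 6, 4, 8, 9, 7, 11, 3, 1]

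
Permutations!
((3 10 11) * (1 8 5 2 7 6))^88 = (1 7 5)(2 8 6)(3 10 11) = [0, 7, 8, 10, 4, 1, 2, 5, 6, 9, 11, 3]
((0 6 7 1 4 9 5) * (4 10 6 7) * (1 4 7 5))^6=(10)=[0, 1, 2, 3, 4, 5, 6, 7, 8, 9, 10]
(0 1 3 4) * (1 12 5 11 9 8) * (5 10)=(0 12 10 5 11 9 8 1 3 4)=[12, 3, 2, 4, 0, 11, 6, 7, 1, 8, 5, 9, 10]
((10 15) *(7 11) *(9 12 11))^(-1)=[0, 1, 2, 3, 4, 5, 6, 11, 8, 7, 15, 12, 9, 13, 14, 10]=(7 11 12 9)(10 15)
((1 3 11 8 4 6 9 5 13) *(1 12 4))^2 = [0, 11, 2, 8, 9, 12, 5, 7, 3, 13, 10, 1, 6, 4] = (1 11)(3 8)(4 9 13)(5 12 6)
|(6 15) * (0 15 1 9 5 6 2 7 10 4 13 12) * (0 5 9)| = 11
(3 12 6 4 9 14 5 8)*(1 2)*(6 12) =[0, 2, 1, 6, 9, 8, 4, 7, 3, 14, 10, 11, 12, 13, 5] =(1 2)(3 6 4 9 14 5 8)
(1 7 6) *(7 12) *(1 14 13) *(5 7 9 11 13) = (1 12 9 11 13)(5 7 6 14) = [0, 12, 2, 3, 4, 7, 14, 6, 8, 11, 10, 13, 9, 1, 5]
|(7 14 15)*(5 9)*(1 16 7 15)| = |(1 16 7 14)(5 9)| = 4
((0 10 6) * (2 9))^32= (0 6 10)= [6, 1, 2, 3, 4, 5, 10, 7, 8, 9, 0]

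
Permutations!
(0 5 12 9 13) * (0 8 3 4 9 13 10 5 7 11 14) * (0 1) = (0 7 11 14 1)(3 4 9 10 5 12 13 8) = [7, 0, 2, 4, 9, 12, 6, 11, 3, 10, 5, 14, 13, 8, 1]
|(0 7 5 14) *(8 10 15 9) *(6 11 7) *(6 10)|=10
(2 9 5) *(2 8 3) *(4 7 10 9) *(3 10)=(2 4 7 3)(5 8 10 9)=[0, 1, 4, 2, 7, 8, 6, 3, 10, 5, 9]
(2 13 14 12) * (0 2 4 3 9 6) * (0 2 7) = [7, 1, 13, 9, 3, 5, 2, 0, 8, 6, 10, 11, 4, 14, 12] = (0 7)(2 13 14 12 4 3 9 6)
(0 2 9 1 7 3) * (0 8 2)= (1 7 3 8 2 9)= [0, 7, 9, 8, 4, 5, 6, 3, 2, 1]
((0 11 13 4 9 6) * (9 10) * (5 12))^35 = [0, 1, 2, 3, 4, 12, 6, 7, 8, 9, 10, 11, 5, 13] = (13)(5 12)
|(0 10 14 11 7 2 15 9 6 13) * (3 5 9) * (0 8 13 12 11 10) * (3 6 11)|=|(2 15 6 12 3 5 9 11 7)(8 13)(10 14)|=18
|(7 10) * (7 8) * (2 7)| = 4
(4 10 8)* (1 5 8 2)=(1 5 8 4 10 2)=[0, 5, 1, 3, 10, 8, 6, 7, 4, 9, 2]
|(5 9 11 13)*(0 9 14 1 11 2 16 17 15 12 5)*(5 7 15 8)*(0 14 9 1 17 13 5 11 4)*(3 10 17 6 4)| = 15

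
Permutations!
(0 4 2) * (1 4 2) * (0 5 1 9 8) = [2, 4, 5, 3, 9, 1, 6, 7, 0, 8] = (0 2 5 1 4 9 8)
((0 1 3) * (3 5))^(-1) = (0 3 5 1) = [3, 0, 2, 5, 4, 1]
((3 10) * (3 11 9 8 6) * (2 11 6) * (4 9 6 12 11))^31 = (2 8 9 4)(3 10 12 11 6) = [0, 1, 8, 10, 2, 5, 3, 7, 9, 4, 12, 6, 11]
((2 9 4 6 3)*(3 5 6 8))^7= (2 4 3 9 8)(5 6)= [0, 1, 4, 9, 3, 6, 5, 7, 2, 8]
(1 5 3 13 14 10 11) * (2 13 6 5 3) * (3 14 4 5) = [0, 14, 13, 6, 5, 2, 3, 7, 8, 9, 11, 1, 12, 4, 10] = (1 14 10 11)(2 13 4 5)(3 6)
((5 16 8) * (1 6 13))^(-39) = (16) = [0, 1, 2, 3, 4, 5, 6, 7, 8, 9, 10, 11, 12, 13, 14, 15, 16]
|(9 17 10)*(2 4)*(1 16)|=6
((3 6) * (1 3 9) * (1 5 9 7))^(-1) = (1 7 6 3)(5 9) = [0, 7, 2, 1, 4, 9, 3, 6, 8, 5]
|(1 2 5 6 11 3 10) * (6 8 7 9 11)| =9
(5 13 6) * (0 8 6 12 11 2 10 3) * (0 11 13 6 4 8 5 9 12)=(0 5 6 9 12 13)(2 10 3 11)(4 8)=[5, 1, 10, 11, 8, 6, 9, 7, 4, 12, 3, 2, 13, 0]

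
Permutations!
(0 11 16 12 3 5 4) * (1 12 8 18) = (0 11 16 8 18 1 12 3 5 4) = [11, 12, 2, 5, 0, 4, 6, 7, 18, 9, 10, 16, 3, 13, 14, 15, 8, 17, 1]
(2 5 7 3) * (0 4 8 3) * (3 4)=(0 3 2 5 7)(4 8)=[3, 1, 5, 2, 8, 7, 6, 0, 4]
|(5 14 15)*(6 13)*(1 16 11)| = |(1 16 11)(5 14 15)(6 13)| = 6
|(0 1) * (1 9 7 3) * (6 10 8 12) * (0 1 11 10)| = 9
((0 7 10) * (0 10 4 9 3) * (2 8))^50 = (10) = [0, 1, 2, 3, 4, 5, 6, 7, 8, 9, 10]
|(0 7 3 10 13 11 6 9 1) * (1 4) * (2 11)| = |(0 7 3 10 13 2 11 6 9 4 1)| = 11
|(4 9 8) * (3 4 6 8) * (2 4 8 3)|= 3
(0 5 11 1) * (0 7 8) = [5, 7, 2, 3, 4, 11, 6, 8, 0, 9, 10, 1] = (0 5 11 1 7 8)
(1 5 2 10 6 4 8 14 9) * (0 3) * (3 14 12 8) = [14, 5, 10, 0, 3, 2, 4, 7, 12, 1, 6, 11, 8, 13, 9] = (0 14 9 1 5 2 10 6 4 3)(8 12)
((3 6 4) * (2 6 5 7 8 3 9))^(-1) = [0, 1, 9, 8, 6, 3, 2, 5, 7, 4] = (2 9 4 6)(3 8 7 5)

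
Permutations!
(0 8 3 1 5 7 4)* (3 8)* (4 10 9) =(0 3 1 5 7 10 9 4) =[3, 5, 2, 1, 0, 7, 6, 10, 8, 4, 9]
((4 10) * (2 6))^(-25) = [0, 1, 6, 3, 10, 5, 2, 7, 8, 9, 4] = (2 6)(4 10)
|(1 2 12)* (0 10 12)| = |(0 10 12 1 2)| = 5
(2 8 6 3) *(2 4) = [0, 1, 8, 4, 2, 5, 3, 7, 6] = (2 8 6 3 4)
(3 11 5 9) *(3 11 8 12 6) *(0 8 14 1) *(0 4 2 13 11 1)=(0 8 12 6 3 14)(1 4 2 13 11 5 9)=[8, 4, 13, 14, 2, 9, 3, 7, 12, 1, 10, 5, 6, 11, 0]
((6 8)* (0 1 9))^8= [9, 0, 2, 3, 4, 5, 6, 7, 8, 1]= (0 9 1)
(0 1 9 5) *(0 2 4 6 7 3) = [1, 9, 4, 0, 6, 2, 7, 3, 8, 5] = (0 1 9 5 2 4 6 7 3)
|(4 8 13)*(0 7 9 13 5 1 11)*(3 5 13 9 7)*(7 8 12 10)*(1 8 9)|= 12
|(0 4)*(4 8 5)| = |(0 8 5 4)| = 4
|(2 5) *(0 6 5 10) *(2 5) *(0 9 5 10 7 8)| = 15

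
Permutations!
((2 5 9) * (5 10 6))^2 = (2 6 9 10 5) = [0, 1, 6, 3, 4, 2, 9, 7, 8, 10, 5]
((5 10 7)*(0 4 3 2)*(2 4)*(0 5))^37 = [5, 1, 10, 4, 3, 7, 6, 2, 8, 9, 0] = (0 5 7 2 10)(3 4)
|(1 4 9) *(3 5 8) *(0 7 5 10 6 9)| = 10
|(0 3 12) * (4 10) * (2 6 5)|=6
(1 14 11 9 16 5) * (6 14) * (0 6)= (0 6 14 11 9 16 5 1)= [6, 0, 2, 3, 4, 1, 14, 7, 8, 16, 10, 9, 12, 13, 11, 15, 5]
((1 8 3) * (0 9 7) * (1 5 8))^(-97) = [7, 1, 2, 8, 4, 3, 6, 9, 5, 0] = (0 7 9)(3 8 5)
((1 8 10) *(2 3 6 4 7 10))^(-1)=(1 10 7 4 6 3 2 8)=[0, 10, 8, 2, 6, 5, 3, 4, 1, 9, 7]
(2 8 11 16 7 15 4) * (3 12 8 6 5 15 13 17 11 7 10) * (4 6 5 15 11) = [0, 1, 5, 12, 2, 11, 15, 13, 7, 9, 3, 16, 8, 17, 14, 6, 10, 4] = (2 5 11 16 10 3 12 8 7 13 17 4)(6 15)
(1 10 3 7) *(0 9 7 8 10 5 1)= (0 9 7)(1 5)(3 8 10)= [9, 5, 2, 8, 4, 1, 6, 0, 10, 7, 3]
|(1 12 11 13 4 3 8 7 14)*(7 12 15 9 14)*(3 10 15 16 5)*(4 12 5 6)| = 24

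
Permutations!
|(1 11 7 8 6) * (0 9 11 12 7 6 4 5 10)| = 11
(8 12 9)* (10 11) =(8 12 9)(10 11) =[0, 1, 2, 3, 4, 5, 6, 7, 12, 8, 11, 10, 9]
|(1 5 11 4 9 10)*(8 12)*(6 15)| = 6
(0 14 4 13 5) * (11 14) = (0 11 14 4 13 5) = [11, 1, 2, 3, 13, 0, 6, 7, 8, 9, 10, 14, 12, 5, 4]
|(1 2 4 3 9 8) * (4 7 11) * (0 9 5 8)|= 8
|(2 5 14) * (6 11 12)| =3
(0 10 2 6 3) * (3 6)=(0 10 2 3)=[10, 1, 3, 0, 4, 5, 6, 7, 8, 9, 2]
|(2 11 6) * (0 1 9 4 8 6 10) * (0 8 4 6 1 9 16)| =|(0 9 6 2 11 10 8 1 16)| =9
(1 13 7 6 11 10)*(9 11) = (1 13 7 6 9 11 10) = [0, 13, 2, 3, 4, 5, 9, 6, 8, 11, 1, 10, 12, 7]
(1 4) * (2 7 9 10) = (1 4)(2 7 9 10) = [0, 4, 7, 3, 1, 5, 6, 9, 8, 10, 2]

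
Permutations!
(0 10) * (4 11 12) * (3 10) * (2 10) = (0 3 2 10)(4 11 12) = [3, 1, 10, 2, 11, 5, 6, 7, 8, 9, 0, 12, 4]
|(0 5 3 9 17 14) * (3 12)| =|(0 5 12 3 9 17 14)| =7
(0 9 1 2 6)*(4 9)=(0 4 9 1 2 6)=[4, 2, 6, 3, 9, 5, 0, 7, 8, 1]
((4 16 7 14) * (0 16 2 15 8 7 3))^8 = [3, 1, 8, 16, 15, 5, 6, 4, 14, 9, 10, 11, 12, 13, 2, 7, 0] = (0 3 16)(2 8 14)(4 15 7)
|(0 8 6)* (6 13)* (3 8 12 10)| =|(0 12 10 3 8 13 6)| =7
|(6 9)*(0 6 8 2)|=5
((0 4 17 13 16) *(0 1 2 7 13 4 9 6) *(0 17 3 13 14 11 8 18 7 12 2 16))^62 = (0 13 3 4 17 6 9)(7 11 18 14 8) = [13, 1, 2, 4, 17, 5, 9, 11, 7, 0, 10, 18, 12, 3, 8, 15, 16, 6, 14]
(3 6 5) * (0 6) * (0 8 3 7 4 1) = (0 6 5 7 4 1)(3 8) = [6, 0, 2, 8, 1, 7, 5, 4, 3]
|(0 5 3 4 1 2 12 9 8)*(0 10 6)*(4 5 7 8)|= |(0 7 8 10 6)(1 2 12 9 4)(3 5)|= 10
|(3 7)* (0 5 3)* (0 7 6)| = 4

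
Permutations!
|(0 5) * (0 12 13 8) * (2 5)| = 6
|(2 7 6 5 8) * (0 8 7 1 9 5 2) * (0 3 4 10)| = 30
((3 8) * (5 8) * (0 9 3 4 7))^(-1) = [7, 1, 2, 9, 8, 3, 6, 4, 5, 0] = (0 7 4 8 5 3 9)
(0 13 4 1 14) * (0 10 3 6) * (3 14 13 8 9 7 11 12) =[8, 13, 2, 6, 1, 5, 0, 11, 9, 7, 14, 12, 3, 4, 10] =(0 8 9 7 11 12 3 6)(1 13 4)(10 14)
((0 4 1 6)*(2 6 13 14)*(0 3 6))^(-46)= (0 1 14)(2 4 13)= [1, 14, 4, 3, 13, 5, 6, 7, 8, 9, 10, 11, 12, 2, 0]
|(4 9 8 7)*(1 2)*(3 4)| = 10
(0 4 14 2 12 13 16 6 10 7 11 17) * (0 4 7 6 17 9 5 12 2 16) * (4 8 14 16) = (0 7 11 9 5 12 13)(4 16 17 8 14)(6 10) = [7, 1, 2, 3, 16, 12, 10, 11, 14, 5, 6, 9, 13, 0, 4, 15, 17, 8]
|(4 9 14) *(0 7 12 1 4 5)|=8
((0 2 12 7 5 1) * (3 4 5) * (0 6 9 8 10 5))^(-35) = (0 2 12 7 3 4)(1 6 9 8 10 5) = [2, 6, 12, 4, 0, 1, 9, 3, 10, 8, 5, 11, 7]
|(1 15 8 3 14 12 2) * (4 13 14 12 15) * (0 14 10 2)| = |(0 14 15 8 3 12)(1 4 13 10 2)| = 30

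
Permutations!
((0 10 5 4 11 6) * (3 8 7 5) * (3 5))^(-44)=(0 11 5)(3 8 7)(4 10 6)=[11, 1, 2, 8, 10, 0, 4, 3, 7, 9, 6, 5]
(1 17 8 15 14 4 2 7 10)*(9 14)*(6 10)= (1 17 8 15 9 14 4 2 7 6 10)= [0, 17, 7, 3, 2, 5, 10, 6, 15, 14, 1, 11, 12, 13, 4, 9, 16, 8]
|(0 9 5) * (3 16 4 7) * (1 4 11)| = 6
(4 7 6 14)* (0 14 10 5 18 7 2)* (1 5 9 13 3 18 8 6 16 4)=(0 14 1 5 8 6 10 9 13 3 18 7 16 4 2)=[14, 5, 0, 18, 2, 8, 10, 16, 6, 13, 9, 11, 12, 3, 1, 15, 4, 17, 7]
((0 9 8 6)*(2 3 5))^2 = (0 8)(2 5 3)(6 9) = [8, 1, 5, 2, 4, 3, 9, 7, 0, 6]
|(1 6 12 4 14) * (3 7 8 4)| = 8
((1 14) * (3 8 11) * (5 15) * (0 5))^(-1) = (0 15 5)(1 14)(3 11 8) = [15, 14, 2, 11, 4, 0, 6, 7, 3, 9, 10, 8, 12, 13, 1, 5]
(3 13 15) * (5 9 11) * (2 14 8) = (2 14 8)(3 13 15)(5 9 11) = [0, 1, 14, 13, 4, 9, 6, 7, 2, 11, 10, 5, 12, 15, 8, 3]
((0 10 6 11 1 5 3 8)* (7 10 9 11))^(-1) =(0 8 3 5 1 11 9)(6 10 7) =[8, 11, 2, 5, 4, 1, 10, 6, 3, 0, 7, 9]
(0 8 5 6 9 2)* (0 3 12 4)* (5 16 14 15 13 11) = (0 8 16 14 15 13 11 5 6 9 2 3 12 4) = [8, 1, 3, 12, 0, 6, 9, 7, 16, 2, 10, 5, 4, 11, 15, 13, 14]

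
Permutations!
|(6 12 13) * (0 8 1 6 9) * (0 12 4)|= 15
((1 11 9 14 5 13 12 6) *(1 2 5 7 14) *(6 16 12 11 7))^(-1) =(1 9 11 13 5 2 6 14 7)(12 16) =[0, 9, 6, 3, 4, 2, 14, 1, 8, 11, 10, 13, 16, 5, 7, 15, 12]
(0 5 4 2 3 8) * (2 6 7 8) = (0 5 4 6 7 8)(2 3) = [5, 1, 3, 2, 6, 4, 7, 8, 0]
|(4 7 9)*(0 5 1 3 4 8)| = |(0 5 1 3 4 7 9 8)| = 8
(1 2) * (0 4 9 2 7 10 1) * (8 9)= (0 4 8 9 2)(1 7 10)= [4, 7, 0, 3, 8, 5, 6, 10, 9, 2, 1]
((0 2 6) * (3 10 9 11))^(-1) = (0 6 2)(3 11 9 10) = [6, 1, 0, 11, 4, 5, 2, 7, 8, 10, 3, 9]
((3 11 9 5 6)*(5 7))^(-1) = (3 6 5 7 9 11) = [0, 1, 2, 6, 4, 7, 5, 9, 8, 11, 10, 3]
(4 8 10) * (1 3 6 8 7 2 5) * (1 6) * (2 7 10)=(1 3)(2 5 6 8)(4 10)=[0, 3, 5, 1, 10, 6, 8, 7, 2, 9, 4]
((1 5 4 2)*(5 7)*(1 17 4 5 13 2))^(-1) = (1 4 17 2 13 7) = [0, 4, 13, 3, 17, 5, 6, 1, 8, 9, 10, 11, 12, 7, 14, 15, 16, 2]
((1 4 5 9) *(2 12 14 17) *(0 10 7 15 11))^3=(0 15 10 11 7)(1 9 5 4)(2 17 14 12)=[15, 9, 17, 3, 1, 4, 6, 0, 8, 5, 11, 7, 2, 13, 12, 10, 16, 14]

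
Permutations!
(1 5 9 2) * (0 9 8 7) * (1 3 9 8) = (0 8 7)(1 5)(2 3 9) = [8, 5, 3, 9, 4, 1, 6, 0, 7, 2]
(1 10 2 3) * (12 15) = (1 10 2 3)(12 15) = [0, 10, 3, 1, 4, 5, 6, 7, 8, 9, 2, 11, 15, 13, 14, 12]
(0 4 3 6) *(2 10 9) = (0 4 3 6)(2 10 9) = [4, 1, 10, 6, 3, 5, 0, 7, 8, 2, 9]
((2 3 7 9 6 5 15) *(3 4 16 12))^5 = (2 7)(3 15)(4 9)(5 12)(6 16) = [0, 1, 7, 15, 9, 12, 16, 2, 8, 4, 10, 11, 5, 13, 14, 3, 6]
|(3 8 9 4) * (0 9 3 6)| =4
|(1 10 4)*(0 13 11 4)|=|(0 13 11 4 1 10)|=6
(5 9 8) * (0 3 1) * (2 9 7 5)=(0 3 1)(2 9 8)(5 7)=[3, 0, 9, 1, 4, 7, 6, 5, 2, 8]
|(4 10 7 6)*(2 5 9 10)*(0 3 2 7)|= |(0 3 2 5 9 10)(4 7 6)|= 6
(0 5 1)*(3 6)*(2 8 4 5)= (0 2 8 4 5 1)(3 6)= [2, 0, 8, 6, 5, 1, 3, 7, 4]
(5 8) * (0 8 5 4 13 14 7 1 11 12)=(0 8 4 13 14 7 1 11 12)=[8, 11, 2, 3, 13, 5, 6, 1, 4, 9, 10, 12, 0, 14, 7]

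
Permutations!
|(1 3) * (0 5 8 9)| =|(0 5 8 9)(1 3)| =4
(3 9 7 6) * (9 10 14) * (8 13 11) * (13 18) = [0, 1, 2, 10, 4, 5, 3, 6, 18, 7, 14, 8, 12, 11, 9, 15, 16, 17, 13] = (3 10 14 9 7 6)(8 18 13 11)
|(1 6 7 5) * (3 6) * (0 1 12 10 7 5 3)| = |(0 1)(3 6 5 12 10 7)| = 6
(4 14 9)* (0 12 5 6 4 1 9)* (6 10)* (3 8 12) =(0 3 8 12 5 10 6 4 14)(1 9) =[3, 9, 2, 8, 14, 10, 4, 7, 12, 1, 6, 11, 5, 13, 0]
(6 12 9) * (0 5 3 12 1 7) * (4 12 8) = [5, 7, 2, 8, 12, 3, 1, 0, 4, 6, 10, 11, 9] = (0 5 3 8 4 12 9 6 1 7)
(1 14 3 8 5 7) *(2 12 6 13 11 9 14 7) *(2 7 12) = (1 12 6 13 11 9 14 3 8 5 7) = [0, 12, 2, 8, 4, 7, 13, 1, 5, 14, 10, 9, 6, 11, 3]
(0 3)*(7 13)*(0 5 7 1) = [3, 0, 2, 5, 4, 7, 6, 13, 8, 9, 10, 11, 12, 1] = (0 3 5 7 13 1)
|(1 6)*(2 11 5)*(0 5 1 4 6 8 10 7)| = 8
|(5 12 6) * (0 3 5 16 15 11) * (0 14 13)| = |(0 3 5 12 6 16 15 11 14 13)| = 10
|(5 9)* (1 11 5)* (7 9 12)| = 6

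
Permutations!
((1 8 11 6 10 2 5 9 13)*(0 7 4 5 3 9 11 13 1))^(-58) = [2, 11, 7, 4, 9, 1, 13, 3, 6, 5, 0, 8, 12, 10] = (0 2 7 3 4 9 5 1 11 8 6 13 10)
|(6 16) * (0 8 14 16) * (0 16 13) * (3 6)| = |(0 8 14 13)(3 6 16)| = 12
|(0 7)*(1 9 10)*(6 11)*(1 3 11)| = |(0 7)(1 9 10 3 11 6)| = 6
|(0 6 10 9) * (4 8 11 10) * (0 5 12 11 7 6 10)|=|(0 10 9 5 12 11)(4 8 7 6)|=12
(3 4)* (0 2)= (0 2)(3 4)= [2, 1, 0, 4, 3]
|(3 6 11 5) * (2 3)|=|(2 3 6 11 5)|=5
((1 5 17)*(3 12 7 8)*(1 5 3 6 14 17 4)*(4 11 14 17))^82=(1 6 4 8 14 7 11 12 5 3 17)=[0, 6, 2, 17, 8, 3, 4, 11, 14, 9, 10, 12, 5, 13, 7, 15, 16, 1]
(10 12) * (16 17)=(10 12)(16 17)=[0, 1, 2, 3, 4, 5, 6, 7, 8, 9, 12, 11, 10, 13, 14, 15, 17, 16]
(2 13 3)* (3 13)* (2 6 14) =(2 3 6 14) =[0, 1, 3, 6, 4, 5, 14, 7, 8, 9, 10, 11, 12, 13, 2]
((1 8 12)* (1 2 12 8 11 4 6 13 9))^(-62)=(1 13 4)(6 11 9)=[0, 13, 2, 3, 1, 5, 11, 7, 8, 6, 10, 9, 12, 4]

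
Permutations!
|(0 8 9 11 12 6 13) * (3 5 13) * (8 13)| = 14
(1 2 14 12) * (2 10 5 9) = (1 10 5 9 2 14 12) = [0, 10, 14, 3, 4, 9, 6, 7, 8, 2, 5, 11, 1, 13, 12]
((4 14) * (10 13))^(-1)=(4 14)(10 13)=[0, 1, 2, 3, 14, 5, 6, 7, 8, 9, 13, 11, 12, 10, 4]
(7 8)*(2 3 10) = (2 3 10)(7 8) = [0, 1, 3, 10, 4, 5, 6, 8, 7, 9, 2]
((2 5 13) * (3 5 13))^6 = (13) = [0, 1, 2, 3, 4, 5, 6, 7, 8, 9, 10, 11, 12, 13]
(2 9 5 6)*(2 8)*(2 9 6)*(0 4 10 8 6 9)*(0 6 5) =(0 4 10 8 6 5 2 9) =[4, 1, 9, 3, 10, 2, 5, 7, 6, 0, 8]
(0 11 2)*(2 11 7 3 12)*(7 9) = (0 9 7 3 12 2) = [9, 1, 0, 12, 4, 5, 6, 3, 8, 7, 10, 11, 2]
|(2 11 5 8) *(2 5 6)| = 6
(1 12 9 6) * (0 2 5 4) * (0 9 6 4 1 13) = (0 2 5 1 12 6 13)(4 9) = [2, 12, 5, 3, 9, 1, 13, 7, 8, 4, 10, 11, 6, 0]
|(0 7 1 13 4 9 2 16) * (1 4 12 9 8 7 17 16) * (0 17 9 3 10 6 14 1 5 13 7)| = 14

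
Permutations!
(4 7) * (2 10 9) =(2 10 9)(4 7) =[0, 1, 10, 3, 7, 5, 6, 4, 8, 2, 9]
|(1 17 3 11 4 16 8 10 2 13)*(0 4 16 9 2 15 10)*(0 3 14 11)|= 12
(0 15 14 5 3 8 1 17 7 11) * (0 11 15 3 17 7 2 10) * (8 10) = (0 3 10)(1 7 15 14 5 17 2 8) = [3, 7, 8, 10, 4, 17, 6, 15, 1, 9, 0, 11, 12, 13, 5, 14, 16, 2]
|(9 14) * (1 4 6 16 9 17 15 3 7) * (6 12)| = 11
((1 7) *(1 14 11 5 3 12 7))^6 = [0, 1, 2, 3, 4, 5, 6, 7, 8, 9, 10, 11, 12, 13, 14] = (14)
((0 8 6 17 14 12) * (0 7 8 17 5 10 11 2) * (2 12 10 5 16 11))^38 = (0 10 17 2 14)(6 11 7)(8 16 12) = [10, 1, 14, 3, 4, 5, 11, 6, 16, 9, 17, 7, 8, 13, 0, 15, 12, 2]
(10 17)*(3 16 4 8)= (3 16 4 8)(10 17)= [0, 1, 2, 16, 8, 5, 6, 7, 3, 9, 17, 11, 12, 13, 14, 15, 4, 10]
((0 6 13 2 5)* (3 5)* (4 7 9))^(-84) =(13) =[0, 1, 2, 3, 4, 5, 6, 7, 8, 9, 10, 11, 12, 13]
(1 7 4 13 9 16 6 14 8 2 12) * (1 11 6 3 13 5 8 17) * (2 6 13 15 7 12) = (1 12 11 13 9 16 3 15 7 4 5 8 6 14 17) = [0, 12, 2, 15, 5, 8, 14, 4, 6, 16, 10, 13, 11, 9, 17, 7, 3, 1]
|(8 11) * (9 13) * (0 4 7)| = |(0 4 7)(8 11)(9 13)| = 6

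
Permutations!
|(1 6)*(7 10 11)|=6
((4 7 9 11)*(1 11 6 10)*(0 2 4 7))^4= (0 2 4)(1 6 7)(9 11 10)= [2, 6, 4, 3, 0, 5, 7, 1, 8, 11, 9, 10]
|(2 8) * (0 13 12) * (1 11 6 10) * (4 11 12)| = 8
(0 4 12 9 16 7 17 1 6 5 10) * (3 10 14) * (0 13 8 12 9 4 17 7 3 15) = (0 17 1 6 5 14 15)(3 10 13 8 12 4 9 16) = [17, 6, 2, 10, 9, 14, 5, 7, 12, 16, 13, 11, 4, 8, 15, 0, 3, 1]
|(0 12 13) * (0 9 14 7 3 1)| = |(0 12 13 9 14 7 3 1)| = 8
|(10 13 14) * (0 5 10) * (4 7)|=10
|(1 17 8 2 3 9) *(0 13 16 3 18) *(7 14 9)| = |(0 13 16 3 7 14 9 1 17 8 2 18)| = 12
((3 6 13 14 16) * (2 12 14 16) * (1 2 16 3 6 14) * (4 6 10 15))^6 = (3 6 15 16)(4 10 14 13) = [0, 1, 2, 6, 10, 5, 15, 7, 8, 9, 14, 11, 12, 4, 13, 16, 3]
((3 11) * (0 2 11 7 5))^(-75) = [3, 1, 7, 0, 4, 11, 6, 2, 8, 9, 10, 5] = (0 3)(2 7)(5 11)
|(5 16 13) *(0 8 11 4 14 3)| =6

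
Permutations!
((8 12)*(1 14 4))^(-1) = [0, 4, 2, 3, 14, 5, 6, 7, 12, 9, 10, 11, 8, 13, 1] = (1 4 14)(8 12)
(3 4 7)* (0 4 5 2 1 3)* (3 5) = (0 4 7)(1 5 2) = [4, 5, 1, 3, 7, 2, 6, 0]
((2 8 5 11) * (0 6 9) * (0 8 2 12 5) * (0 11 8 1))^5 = (0 6 9 1)(5 8 11 12) = [6, 0, 2, 3, 4, 8, 9, 7, 11, 1, 10, 12, 5]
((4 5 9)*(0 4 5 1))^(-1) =(0 1 4)(5 9) =[1, 4, 2, 3, 0, 9, 6, 7, 8, 5]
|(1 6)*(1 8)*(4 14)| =6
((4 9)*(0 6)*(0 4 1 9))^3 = (1 9) = [0, 9, 2, 3, 4, 5, 6, 7, 8, 1]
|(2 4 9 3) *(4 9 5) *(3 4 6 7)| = 7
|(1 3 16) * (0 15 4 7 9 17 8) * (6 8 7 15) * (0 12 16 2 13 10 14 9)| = |(0 6 8 12 16 1 3 2 13 10 14 9 17 7)(4 15)| = 14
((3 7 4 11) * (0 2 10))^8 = (11)(0 10 2) = [10, 1, 0, 3, 4, 5, 6, 7, 8, 9, 2, 11]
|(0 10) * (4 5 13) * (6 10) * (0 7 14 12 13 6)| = 8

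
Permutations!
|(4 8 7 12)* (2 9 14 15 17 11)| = 12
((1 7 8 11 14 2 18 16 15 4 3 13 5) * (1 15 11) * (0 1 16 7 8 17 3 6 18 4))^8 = (0 6)(1 18)(2 5)(3 11)(4 15)(7 8)(13 14)(16 17) = [6, 18, 5, 11, 15, 2, 0, 8, 7, 9, 10, 3, 12, 14, 13, 4, 17, 16, 1]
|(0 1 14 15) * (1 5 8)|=6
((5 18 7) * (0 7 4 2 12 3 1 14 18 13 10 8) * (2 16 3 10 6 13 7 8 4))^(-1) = (0 8)(1 3 16 4 10 12 2 18 14)(5 7)(6 13) = [8, 3, 18, 16, 10, 7, 13, 5, 0, 9, 12, 11, 2, 6, 1, 15, 4, 17, 14]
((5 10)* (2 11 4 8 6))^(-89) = (2 11 4 8 6)(5 10) = [0, 1, 11, 3, 8, 10, 2, 7, 6, 9, 5, 4]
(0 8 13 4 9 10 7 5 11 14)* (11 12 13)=(0 8 11 14)(4 9 10 7 5 12 13)=[8, 1, 2, 3, 9, 12, 6, 5, 11, 10, 7, 14, 13, 4, 0]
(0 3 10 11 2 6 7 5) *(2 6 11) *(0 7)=(0 3 10 2 11 6)(5 7)=[3, 1, 11, 10, 4, 7, 0, 5, 8, 9, 2, 6]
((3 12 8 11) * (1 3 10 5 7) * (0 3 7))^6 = (0 5 10 11 8 12 3) = [5, 1, 2, 0, 4, 10, 6, 7, 12, 9, 11, 8, 3]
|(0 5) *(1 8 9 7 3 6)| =|(0 5)(1 8 9 7 3 6)| =6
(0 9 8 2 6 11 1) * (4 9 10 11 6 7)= (0 10 11 1)(2 7 4 9 8)= [10, 0, 7, 3, 9, 5, 6, 4, 2, 8, 11, 1]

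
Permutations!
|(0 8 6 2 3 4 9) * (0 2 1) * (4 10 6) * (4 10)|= 20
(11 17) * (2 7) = (2 7)(11 17) = [0, 1, 7, 3, 4, 5, 6, 2, 8, 9, 10, 17, 12, 13, 14, 15, 16, 11]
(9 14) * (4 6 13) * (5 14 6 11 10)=(4 11 10 5 14 9 6 13)=[0, 1, 2, 3, 11, 14, 13, 7, 8, 6, 5, 10, 12, 4, 9]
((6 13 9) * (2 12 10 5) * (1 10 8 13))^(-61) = (1 5 12 13 6 10 2 8 9) = [0, 5, 8, 3, 4, 12, 10, 7, 9, 1, 2, 11, 13, 6]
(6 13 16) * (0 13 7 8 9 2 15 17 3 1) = (0 13 16 6 7 8 9 2 15 17 3 1) = [13, 0, 15, 1, 4, 5, 7, 8, 9, 2, 10, 11, 12, 16, 14, 17, 6, 3]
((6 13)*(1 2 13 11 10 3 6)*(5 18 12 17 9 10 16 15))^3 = (3 16 18 9 6 15 12 10 11 5 17) = [0, 1, 2, 16, 4, 17, 15, 7, 8, 6, 11, 5, 10, 13, 14, 12, 18, 3, 9]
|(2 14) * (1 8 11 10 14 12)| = 7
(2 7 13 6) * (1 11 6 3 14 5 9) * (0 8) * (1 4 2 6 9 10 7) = [8, 11, 1, 14, 2, 10, 6, 13, 0, 4, 7, 9, 12, 3, 5] = (0 8)(1 11 9 4 2)(3 14 5 10 7 13)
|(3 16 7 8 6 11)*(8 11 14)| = 12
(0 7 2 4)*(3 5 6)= (0 7 2 4)(3 5 6)= [7, 1, 4, 5, 0, 6, 3, 2]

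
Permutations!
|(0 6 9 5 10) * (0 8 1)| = 7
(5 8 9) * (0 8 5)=(0 8 9)=[8, 1, 2, 3, 4, 5, 6, 7, 9, 0]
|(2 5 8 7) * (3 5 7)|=6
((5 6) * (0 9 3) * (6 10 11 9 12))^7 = (0 3 9 11 10 5 6 12) = [3, 1, 2, 9, 4, 6, 12, 7, 8, 11, 5, 10, 0]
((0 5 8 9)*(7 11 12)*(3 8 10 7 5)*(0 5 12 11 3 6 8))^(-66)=[7, 1, 2, 10, 4, 8, 3, 5, 0, 6, 9, 11, 12]=(12)(0 7 5 8)(3 10 9 6)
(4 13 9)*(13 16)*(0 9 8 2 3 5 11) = (0 9 4 16 13 8 2 3 5 11) = [9, 1, 3, 5, 16, 11, 6, 7, 2, 4, 10, 0, 12, 8, 14, 15, 13]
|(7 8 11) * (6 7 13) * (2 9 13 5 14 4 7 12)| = |(2 9 13 6 12)(4 7 8 11 5 14)| = 30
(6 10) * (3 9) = [0, 1, 2, 9, 4, 5, 10, 7, 8, 3, 6] = (3 9)(6 10)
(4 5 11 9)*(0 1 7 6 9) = [1, 7, 2, 3, 5, 11, 9, 6, 8, 4, 10, 0] = (0 1 7 6 9 4 5 11)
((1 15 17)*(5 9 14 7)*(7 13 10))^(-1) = [0, 17, 2, 3, 4, 7, 6, 10, 8, 5, 13, 11, 12, 14, 9, 1, 16, 15] = (1 17 15)(5 7 10 13 14 9)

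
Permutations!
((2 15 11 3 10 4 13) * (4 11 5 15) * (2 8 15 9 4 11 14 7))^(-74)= (2 14 3)(4 5 8)(7 10 11)(9 15 13)= [0, 1, 14, 2, 5, 8, 6, 10, 4, 15, 11, 7, 12, 9, 3, 13]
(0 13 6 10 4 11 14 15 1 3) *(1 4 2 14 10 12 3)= (0 13 6 12 3)(2 14 15 4 11 10)= [13, 1, 14, 0, 11, 5, 12, 7, 8, 9, 2, 10, 3, 6, 15, 4]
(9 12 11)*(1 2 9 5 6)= (1 2 9 12 11 5 6)= [0, 2, 9, 3, 4, 6, 1, 7, 8, 12, 10, 5, 11]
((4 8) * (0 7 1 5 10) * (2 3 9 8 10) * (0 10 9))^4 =(10)(0 2 1)(3 5 7)(4 9 8) =[2, 0, 1, 5, 9, 7, 6, 3, 4, 8, 10]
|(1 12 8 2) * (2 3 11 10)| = |(1 12 8 3 11 10 2)| = 7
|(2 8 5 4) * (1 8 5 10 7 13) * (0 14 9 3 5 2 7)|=|(0 14 9 3 5 4 7 13 1 8 10)|=11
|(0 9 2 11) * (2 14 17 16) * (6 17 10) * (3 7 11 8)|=|(0 9 14 10 6 17 16 2 8 3 7 11)|=12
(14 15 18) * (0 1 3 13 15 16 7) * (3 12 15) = (0 1 12 15 18 14 16 7)(3 13) = [1, 12, 2, 13, 4, 5, 6, 0, 8, 9, 10, 11, 15, 3, 16, 18, 7, 17, 14]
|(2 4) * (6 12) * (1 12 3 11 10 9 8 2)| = |(1 12 6 3 11 10 9 8 2 4)| = 10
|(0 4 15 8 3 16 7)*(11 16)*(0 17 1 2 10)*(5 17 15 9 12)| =|(0 4 9 12 5 17 1 2 10)(3 11 16 7 15 8)| =18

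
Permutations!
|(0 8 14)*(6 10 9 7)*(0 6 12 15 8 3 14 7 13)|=28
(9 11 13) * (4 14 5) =[0, 1, 2, 3, 14, 4, 6, 7, 8, 11, 10, 13, 12, 9, 5] =(4 14 5)(9 11 13)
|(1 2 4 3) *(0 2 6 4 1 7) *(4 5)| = 8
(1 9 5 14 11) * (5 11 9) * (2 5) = [0, 2, 5, 3, 4, 14, 6, 7, 8, 11, 10, 1, 12, 13, 9] = (1 2 5 14 9 11)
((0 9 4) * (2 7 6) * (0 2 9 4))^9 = (0 7)(2 9)(4 6) = [7, 1, 9, 3, 6, 5, 4, 0, 8, 2]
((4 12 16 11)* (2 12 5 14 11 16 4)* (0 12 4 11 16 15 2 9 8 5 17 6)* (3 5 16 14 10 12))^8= (0 16 5 2 12 17 9)(3 15 10 4 11 6 8)= [16, 1, 12, 15, 11, 2, 8, 7, 3, 0, 4, 6, 17, 13, 14, 10, 5, 9]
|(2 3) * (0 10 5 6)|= |(0 10 5 6)(2 3)|= 4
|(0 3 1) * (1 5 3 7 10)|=4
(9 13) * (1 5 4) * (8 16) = [0, 5, 2, 3, 1, 4, 6, 7, 16, 13, 10, 11, 12, 9, 14, 15, 8] = (1 5 4)(8 16)(9 13)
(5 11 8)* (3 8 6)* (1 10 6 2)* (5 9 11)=[0, 10, 1, 8, 4, 5, 3, 7, 9, 11, 6, 2]=(1 10 6 3 8 9 11 2)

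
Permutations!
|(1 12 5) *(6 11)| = 6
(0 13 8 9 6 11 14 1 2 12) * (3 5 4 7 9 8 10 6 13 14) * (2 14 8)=[8, 14, 12, 5, 7, 4, 11, 9, 2, 13, 6, 3, 0, 10, 1]=(0 8 2 12)(1 14)(3 5 4 7 9 13 10 6 11)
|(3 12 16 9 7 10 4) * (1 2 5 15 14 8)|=42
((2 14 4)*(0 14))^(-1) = (0 2 4 14) = [2, 1, 4, 3, 14, 5, 6, 7, 8, 9, 10, 11, 12, 13, 0]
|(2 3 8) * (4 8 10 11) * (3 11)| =|(2 11 4 8)(3 10)| =4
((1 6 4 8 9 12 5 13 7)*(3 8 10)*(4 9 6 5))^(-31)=[0, 5, 2, 12, 6, 13, 10, 1, 4, 3, 9, 11, 8, 7]=(1 5 13 7)(3 12 8 4 6 10 9)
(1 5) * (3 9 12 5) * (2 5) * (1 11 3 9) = (1 9 12 2 5 11 3) = [0, 9, 5, 1, 4, 11, 6, 7, 8, 12, 10, 3, 2]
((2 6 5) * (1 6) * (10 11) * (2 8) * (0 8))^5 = (0 5 6 1 2 8)(10 11) = [5, 2, 8, 3, 4, 6, 1, 7, 0, 9, 11, 10]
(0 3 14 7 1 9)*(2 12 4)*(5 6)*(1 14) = (0 3 1 9)(2 12 4)(5 6)(7 14) = [3, 9, 12, 1, 2, 6, 5, 14, 8, 0, 10, 11, 4, 13, 7]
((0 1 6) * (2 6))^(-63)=(0 1 2 6)=[1, 2, 6, 3, 4, 5, 0]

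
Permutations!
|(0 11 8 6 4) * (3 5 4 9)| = |(0 11 8 6 9 3 5 4)| = 8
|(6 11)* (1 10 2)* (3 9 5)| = |(1 10 2)(3 9 5)(6 11)| = 6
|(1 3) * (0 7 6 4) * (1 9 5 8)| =20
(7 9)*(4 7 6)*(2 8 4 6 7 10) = (2 8 4 10)(7 9) = [0, 1, 8, 3, 10, 5, 6, 9, 4, 7, 2]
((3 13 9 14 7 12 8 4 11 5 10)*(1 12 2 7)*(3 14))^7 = (1 14 10 5 11 4 8 12)(2 7)(3 13 9) = [0, 14, 7, 13, 8, 11, 6, 2, 12, 3, 5, 4, 1, 9, 10]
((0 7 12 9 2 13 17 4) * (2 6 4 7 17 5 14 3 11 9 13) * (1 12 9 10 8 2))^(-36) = [0, 14, 5, 2, 4, 10, 6, 7, 13, 9, 12, 1, 3, 11, 8, 15, 16, 17] = (17)(1 14 8 13 11)(2 5 10 12 3)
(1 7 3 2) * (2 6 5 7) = [0, 2, 1, 6, 4, 7, 5, 3] = (1 2)(3 6 5 7)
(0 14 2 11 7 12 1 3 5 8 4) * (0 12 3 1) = (0 14 2 11 7 3 5 8 4 12) = [14, 1, 11, 5, 12, 8, 6, 3, 4, 9, 10, 7, 0, 13, 2]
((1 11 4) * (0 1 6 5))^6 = (11) = [0, 1, 2, 3, 4, 5, 6, 7, 8, 9, 10, 11]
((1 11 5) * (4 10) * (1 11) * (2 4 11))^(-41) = (2 5 11 10 4) = [0, 1, 5, 3, 2, 11, 6, 7, 8, 9, 4, 10]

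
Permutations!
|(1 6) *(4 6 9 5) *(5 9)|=|(9)(1 5 4 6)|=4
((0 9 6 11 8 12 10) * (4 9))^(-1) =(0 10 12 8 11 6 9 4) =[10, 1, 2, 3, 0, 5, 9, 7, 11, 4, 12, 6, 8]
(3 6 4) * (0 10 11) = (0 10 11)(3 6 4) = [10, 1, 2, 6, 3, 5, 4, 7, 8, 9, 11, 0]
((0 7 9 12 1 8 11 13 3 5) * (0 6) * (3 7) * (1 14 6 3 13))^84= (14)= [0, 1, 2, 3, 4, 5, 6, 7, 8, 9, 10, 11, 12, 13, 14]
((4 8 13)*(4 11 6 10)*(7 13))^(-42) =(13) =[0, 1, 2, 3, 4, 5, 6, 7, 8, 9, 10, 11, 12, 13]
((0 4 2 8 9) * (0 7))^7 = (0 4 2 8 9 7) = [4, 1, 8, 3, 2, 5, 6, 0, 9, 7]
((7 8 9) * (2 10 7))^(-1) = (2 9 8 7 10) = [0, 1, 9, 3, 4, 5, 6, 10, 7, 8, 2]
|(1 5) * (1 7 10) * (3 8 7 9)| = |(1 5 9 3 8 7 10)| = 7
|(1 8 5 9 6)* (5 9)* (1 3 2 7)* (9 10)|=|(1 8 10 9 6 3 2 7)|=8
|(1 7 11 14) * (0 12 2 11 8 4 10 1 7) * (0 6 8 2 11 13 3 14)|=|(0 12 11)(1 6 8 4 10)(2 13 3 14 7)|=15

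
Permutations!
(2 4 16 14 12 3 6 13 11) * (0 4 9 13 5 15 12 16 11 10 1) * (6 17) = (0 4 11 2 9 13 10 1)(3 17 6 5 15 12)(14 16) = [4, 0, 9, 17, 11, 15, 5, 7, 8, 13, 1, 2, 3, 10, 16, 12, 14, 6]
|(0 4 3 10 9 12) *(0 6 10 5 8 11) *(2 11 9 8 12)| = |(0 4 3 5 12 6 10 8 9 2 11)| = 11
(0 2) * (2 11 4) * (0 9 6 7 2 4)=(0 11)(2 9 6 7)=[11, 1, 9, 3, 4, 5, 7, 2, 8, 6, 10, 0]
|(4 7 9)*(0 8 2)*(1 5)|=|(0 8 2)(1 5)(4 7 9)|=6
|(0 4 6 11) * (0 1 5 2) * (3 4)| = |(0 3 4 6 11 1 5 2)| = 8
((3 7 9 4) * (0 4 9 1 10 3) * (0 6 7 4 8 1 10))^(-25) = (10)(0 1 8) = [1, 8, 2, 3, 4, 5, 6, 7, 0, 9, 10]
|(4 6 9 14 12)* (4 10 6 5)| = |(4 5)(6 9 14 12 10)| = 10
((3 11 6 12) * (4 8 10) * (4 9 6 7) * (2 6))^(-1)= (2 9 10 8 4 7 11 3 12 6)= [0, 1, 9, 12, 7, 5, 2, 11, 4, 10, 8, 3, 6]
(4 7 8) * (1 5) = (1 5)(4 7 8) = [0, 5, 2, 3, 7, 1, 6, 8, 4]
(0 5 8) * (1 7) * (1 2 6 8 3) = (0 5 3 1 7 2 6 8) = [5, 7, 6, 1, 4, 3, 8, 2, 0]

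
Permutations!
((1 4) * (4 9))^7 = (1 9 4) = [0, 9, 2, 3, 1, 5, 6, 7, 8, 4]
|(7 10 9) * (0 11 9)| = |(0 11 9 7 10)| = 5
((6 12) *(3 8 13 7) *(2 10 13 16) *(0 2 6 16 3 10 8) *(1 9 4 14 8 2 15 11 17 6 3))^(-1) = (0 3 16 12 6 17 11 15)(1 8 14 4 9)(7 13 10) = [3, 8, 2, 16, 9, 5, 17, 13, 14, 1, 7, 15, 6, 10, 4, 0, 12, 11]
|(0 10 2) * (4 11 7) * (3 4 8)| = 15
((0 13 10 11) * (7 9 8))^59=(0 11 10 13)(7 8 9)=[11, 1, 2, 3, 4, 5, 6, 8, 9, 7, 13, 10, 12, 0]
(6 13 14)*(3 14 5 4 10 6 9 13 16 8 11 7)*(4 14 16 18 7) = (3 16 8 11 4 10 6 18 7)(5 14 9 13) = [0, 1, 2, 16, 10, 14, 18, 3, 11, 13, 6, 4, 12, 5, 9, 15, 8, 17, 7]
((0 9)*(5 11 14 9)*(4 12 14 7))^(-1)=(0 9 14 12 4 7 11 5)=[9, 1, 2, 3, 7, 0, 6, 11, 8, 14, 10, 5, 4, 13, 12]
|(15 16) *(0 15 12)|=4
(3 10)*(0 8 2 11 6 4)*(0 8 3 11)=(0 3 10 11 6 4 8 2)=[3, 1, 0, 10, 8, 5, 4, 7, 2, 9, 11, 6]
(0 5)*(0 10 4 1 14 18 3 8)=[5, 14, 2, 8, 1, 10, 6, 7, 0, 9, 4, 11, 12, 13, 18, 15, 16, 17, 3]=(0 5 10 4 1 14 18 3 8)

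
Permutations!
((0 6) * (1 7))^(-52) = (7) = [0, 1, 2, 3, 4, 5, 6, 7]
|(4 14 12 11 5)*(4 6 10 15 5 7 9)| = |(4 14 12 11 7 9)(5 6 10 15)| = 12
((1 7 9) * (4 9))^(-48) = [0, 1, 2, 3, 4, 5, 6, 7, 8, 9] = (9)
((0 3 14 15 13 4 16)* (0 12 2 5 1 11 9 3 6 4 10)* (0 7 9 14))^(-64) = (16) = [0, 1, 2, 3, 4, 5, 6, 7, 8, 9, 10, 11, 12, 13, 14, 15, 16]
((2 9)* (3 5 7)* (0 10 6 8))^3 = (0 8 6 10)(2 9) = [8, 1, 9, 3, 4, 5, 10, 7, 6, 2, 0]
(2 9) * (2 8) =[0, 1, 9, 3, 4, 5, 6, 7, 2, 8] =(2 9 8)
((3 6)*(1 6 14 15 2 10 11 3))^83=(1 6)(2 15 14 3 11 10)=[0, 6, 15, 11, 4, 5, 1, 7, 8, 9, 2, 10, 12, 13, 3, 14]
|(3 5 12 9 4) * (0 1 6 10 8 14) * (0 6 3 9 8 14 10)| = |(0 1 3 5 12 8 10 14 6)(4 9)| = 18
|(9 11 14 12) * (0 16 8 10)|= 4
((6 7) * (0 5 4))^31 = (0 5 4)(6 7) = [5, 1, 2, 3, 0, 4, 7, 6]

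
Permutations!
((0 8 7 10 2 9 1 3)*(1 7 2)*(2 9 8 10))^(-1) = (0 3 1 10)(2 7 9 8) = [3, 10, 7, 1, 4, 5, 6, 9, 2, 8, 0]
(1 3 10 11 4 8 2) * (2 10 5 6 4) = (1 3 5 6 4 8 10 11 2) = [0, 3, 1, 5, 8, 6, 4, 7, 10, 9, 11, 2]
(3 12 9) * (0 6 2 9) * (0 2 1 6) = (1 6)(2 9 3 12) = [0, 6, 9, 12, 4, 5, 1, 7, 8, 3, 10, 11, 2]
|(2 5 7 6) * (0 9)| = |(0 9)(2 5 7 6)| = 4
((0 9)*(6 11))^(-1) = (0 9)(6 11) = [9, 1, 2, 3, 4, 5, 11, 7, 8, 0, 10, 6]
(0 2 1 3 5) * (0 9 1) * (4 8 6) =(0 2)(1 3 5 9)(4 8 6) =[2, 3, 0, 5, 8, 9, 4, 7, 6, 1]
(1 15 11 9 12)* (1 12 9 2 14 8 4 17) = [0, 15, 14, 3, 17, 5, 6, 7, 4, 9, 10, 2, 12, 13, 8, 11, 16, 1] = (1 15 11 2 14 8 4 17)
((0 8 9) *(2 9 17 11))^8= [17, 1, 0, 3, 4, 5, 6, 7, 11, 8, 10, 9, 12, 13, 14, 15, 16, 2]= (0 17 2)(8 11 9)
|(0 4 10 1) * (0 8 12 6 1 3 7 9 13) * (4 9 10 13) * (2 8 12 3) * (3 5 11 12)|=20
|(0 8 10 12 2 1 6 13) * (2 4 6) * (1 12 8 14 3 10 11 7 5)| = 14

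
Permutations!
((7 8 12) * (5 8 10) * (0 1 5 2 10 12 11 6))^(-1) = [6, 0, 10, 3, 4, 1, 11, 12, 5, 9, 2, 8, 7] = (0 6 11 8 5 1)(2 10)(7 12)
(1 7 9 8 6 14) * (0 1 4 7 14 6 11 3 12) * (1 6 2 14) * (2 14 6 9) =[9, 1, 6, 12, 7, 5, 14, 2, 11, 8, 10, 3, 0, 13, 4] =(0 9 8 11 3 12)(2 6 14 4 7)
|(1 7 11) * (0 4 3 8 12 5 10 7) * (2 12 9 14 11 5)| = 24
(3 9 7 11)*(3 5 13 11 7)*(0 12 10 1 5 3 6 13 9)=(0 12 10 1 5 9 6 13 11 3)=[12, 5, 2, 0, 4, 9, 13, 7, 8, 6, 1, 3, 10, 11]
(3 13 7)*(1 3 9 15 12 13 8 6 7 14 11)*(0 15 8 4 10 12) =[15, 3, 2, 4, 10, 5, 7, 9, 6, 8, 12, 1, 13, 14, 11, 0] =(0 15)(1 3 4 10 12 13 14 11)(6 7 9 8)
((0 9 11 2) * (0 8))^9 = (0 8 2 11 9) = [8, 1, 11, 3, 4, 5, 6, 7, 2, 0, 10, 9]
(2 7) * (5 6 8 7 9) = (2 9 5 6 8 7) = [0, 1, 9, 3, 4, 6, 8, 2, 7, 5]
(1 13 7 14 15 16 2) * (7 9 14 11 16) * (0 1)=[1, 13, 0, 3, 4, 5, 6, 11, 8, 14, 10, 16, 12, 9, 15, 7, 2]=(0 1 13 9 14 15 7 11 16 2)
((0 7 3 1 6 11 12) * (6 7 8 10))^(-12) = (12) = [0, 1, 2, 3, 4, 5, 6, 7, 8, 9, 10, 11, 12]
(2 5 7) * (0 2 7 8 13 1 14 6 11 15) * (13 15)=(0 2 5 8 15)(1 14 6 11 13)=[2, 14, 5, 3, 4, 8, 11, 7, 15, 9, 10, 13, 12, 1, 6, 0]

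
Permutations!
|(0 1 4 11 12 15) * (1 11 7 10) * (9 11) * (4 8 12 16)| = |(0 9 11 16 4 7 10 1 8 12 15)| = 11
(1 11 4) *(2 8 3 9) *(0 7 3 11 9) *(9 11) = (0 7 3)(1 11 4)(2 8 9) = [7, 11, 8, 0, 1, 5, 6, 3, 9, 2, 10, 4]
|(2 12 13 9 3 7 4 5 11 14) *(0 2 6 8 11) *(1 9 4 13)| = |(0 2 12 1 9 3 7 13 4 5)(6 8 11 14)| = 20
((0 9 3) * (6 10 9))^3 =(0 9 6 3 10) =[9, 1, 2, 10, 4, 5, 3, 7, 8, 6, 0]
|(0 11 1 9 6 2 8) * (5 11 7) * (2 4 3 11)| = 30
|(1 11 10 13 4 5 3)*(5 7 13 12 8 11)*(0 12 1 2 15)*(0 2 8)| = |(0 12)(1 5 3 8 11 10)(2 15)(4 7 13)| = 6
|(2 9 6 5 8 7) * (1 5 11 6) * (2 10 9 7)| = |(1 5 8 2 7 10 9)(6 11)| = 14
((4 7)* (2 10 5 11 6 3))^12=(11)=[0, 1, 2, 3, 4, 5, 6, 7, 8, 9, 10, 11]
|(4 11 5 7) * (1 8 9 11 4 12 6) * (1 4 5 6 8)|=8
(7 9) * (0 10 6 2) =[10, 1, 0, 3, 4, 5, 2, 9, 8, 7, 6] =(0 10 6 2)(7 9)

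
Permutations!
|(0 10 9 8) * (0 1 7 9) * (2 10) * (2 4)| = |(0 4 2 10)(1 7 9 8)| = 4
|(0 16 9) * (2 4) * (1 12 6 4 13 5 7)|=|(0 16 9)(1 12 6 4 2 13 5 7)|=24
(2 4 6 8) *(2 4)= (4 6 8)= [0, 1, 2, 3, 6, 5, 8, 7, 4]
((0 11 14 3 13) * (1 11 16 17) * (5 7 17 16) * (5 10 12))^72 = (0 1 10 11 12 14 5 3 7 13 17) = [1, 10, 2, 7, 4, 3, 6, 13, 8, 9, 11, 12, 14, 17, 5, 15, 16, 0]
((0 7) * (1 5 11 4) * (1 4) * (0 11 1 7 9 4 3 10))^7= (0 4 10 9 3)(1 5)(7 11)= [4, 5, 2, 0, 10, 1, 6, 11, 8, 3, 9, 7]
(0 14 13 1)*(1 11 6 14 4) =(0 4 1)(6 14 13 11) =[4, 0, 2, 3, 1, 5, 14, 7, 8, 9, 10, 6, 12, 11, 13]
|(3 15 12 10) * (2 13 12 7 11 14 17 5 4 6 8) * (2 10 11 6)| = |(2 13 12 11 14 17 5 4)(3 15 7 6 8 10)| = 24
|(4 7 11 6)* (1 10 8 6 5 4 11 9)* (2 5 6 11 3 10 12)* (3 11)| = |(1 12 2 5 4 7 9)(3 10 8)(6 11)| = 42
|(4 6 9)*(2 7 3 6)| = 6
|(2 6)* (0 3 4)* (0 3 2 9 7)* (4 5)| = 15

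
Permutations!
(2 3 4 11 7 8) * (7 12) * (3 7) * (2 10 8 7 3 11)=[0, 1, 3, 4, 2, 5, 6, 7, 10, 9, 8, 12, 11]=(2 3 4)(8 10)(11 12)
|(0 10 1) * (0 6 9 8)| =6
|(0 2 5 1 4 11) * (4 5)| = 4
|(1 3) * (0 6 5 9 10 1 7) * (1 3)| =|(0 6 5 9 10 3 7)| =7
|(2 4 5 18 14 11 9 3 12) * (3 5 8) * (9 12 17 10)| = |(2 4 8 3 17 10 9 5 18 14 11 12)| = 12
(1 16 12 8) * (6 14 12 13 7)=(1 16 13 7 6 14 12 8)=[0, 16, 2, 3, 4, 5, 14, 6, 1, 9, 10, 11, 8, 7, 12, 15, 13]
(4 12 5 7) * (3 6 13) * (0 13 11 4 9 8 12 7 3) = (0 13)(3 6 11 4 7 9 8 12 5) = [13, 1, 2, 6, 7, 3, 11, 9, 12, 8, 10, 4, 5, 0]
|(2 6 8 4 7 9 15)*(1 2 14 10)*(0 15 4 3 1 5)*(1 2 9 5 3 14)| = 42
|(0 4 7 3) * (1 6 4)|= 6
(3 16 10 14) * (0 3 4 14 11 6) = (0 3 16 10 11 6)(4 14) = [3, 1, 2, 16, 14, 5, 0, 7, 8, 9, 11, 6, 12, 13, 4, 15, 10]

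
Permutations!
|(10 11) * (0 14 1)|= 6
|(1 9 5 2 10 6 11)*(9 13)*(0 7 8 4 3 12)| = 24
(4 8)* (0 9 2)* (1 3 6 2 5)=(0 9 5 1 3 6 2)(4 8)=[9, 3, 0, 6, 8, 1, 2, 7, 4, 5]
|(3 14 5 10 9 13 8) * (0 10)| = |(0 10 9 13 8 3 14 5)| = 8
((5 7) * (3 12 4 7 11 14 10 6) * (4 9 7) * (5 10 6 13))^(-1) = (3 6 14 11 5 13 10 7 9 12) = [0, 1, 2, 6, 4, 13, 14, 9, 8, 12, 7, 5, 3, 10, 11]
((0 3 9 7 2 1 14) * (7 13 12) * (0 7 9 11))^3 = (1 2 7 14) = [0, 2, 7, 3, 4, 5, 6, 14, 8, 9, 10, 11, 12, 13, 1]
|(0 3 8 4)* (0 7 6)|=6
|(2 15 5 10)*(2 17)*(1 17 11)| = |(1 17 2 15 5 10 11)| = 7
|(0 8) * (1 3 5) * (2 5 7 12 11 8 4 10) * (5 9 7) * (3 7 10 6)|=|(0 4 6 3 5 1 7 12 11 8)(2 9 10)|=30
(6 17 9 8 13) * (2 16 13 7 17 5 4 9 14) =(2 16 13 6 5 4 9 8 7 17 14) =[0, 1, 16, 3, 9, 4, 5, 17, 7, 8, 10, 11, 12, 6, 2, 15, 13, 14]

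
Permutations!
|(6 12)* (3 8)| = |(3 8)(6 12)| = 2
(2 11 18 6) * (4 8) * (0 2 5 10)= (0 2 11 18 6 5 10)(4 8)= [2, 1, 11, 3, 8, 10, 5, 7, 4, 9, 0, 18, 12, 13, 14, 15, 16, 17, 6]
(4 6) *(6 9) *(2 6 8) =[0, 1, 6, 3, 9, 5, 4, 7, 2, 8] =(2 6 4 9 8)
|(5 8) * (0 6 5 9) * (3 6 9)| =|(0 9)(3 6 5 8)| =4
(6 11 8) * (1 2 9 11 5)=[0, 2, 9, 3, 4, 1, 5, 7, 6, 11, 10, 8]=(1 2 9 11 8 6 5)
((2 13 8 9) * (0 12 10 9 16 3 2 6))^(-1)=(0 6 9 10 12)(2 3 16 8 13)=[6, 1, 3, 16, 4, 5, 9, 7, 13, 10, 12, 11, 0, 2, 14, 15, 8]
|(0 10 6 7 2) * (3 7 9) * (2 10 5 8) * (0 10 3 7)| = |(0 5 8 2 10 6 9 7 3)| = 9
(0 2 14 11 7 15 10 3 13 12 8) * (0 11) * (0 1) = (0 2 14 1)(3 13 12 8 11 7 15 10) = [2, 0, 14, 13, 4, 5, 6, 15, 11, 9, 3, 7, 8, 12, 1, 10]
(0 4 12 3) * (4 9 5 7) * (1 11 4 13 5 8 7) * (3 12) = (0 9 8 7 13 5 1 11 4 3) = [9, 11, 2, 0, 3, 1, 6, 13, 7, 8, 10, 4, 12, 5]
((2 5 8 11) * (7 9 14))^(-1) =(2 11 8 5)(7 14 9) =[0, 1, 11, 3, 4, 2, 6, 14, 5, 7, 10, 8, 12, 13, 9]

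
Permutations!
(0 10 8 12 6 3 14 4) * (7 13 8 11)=(0 10 11 7 13 8 12 6 3 14 4)=[10, 1, 2, 14, 0, 5, 3, 13, 12, 9, 11, 7, 6, 8, 4]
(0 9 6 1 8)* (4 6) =(0 9 4 6 1 8) =[9, 8, 2, 3, 6, 5, 1, 7, 0, 4]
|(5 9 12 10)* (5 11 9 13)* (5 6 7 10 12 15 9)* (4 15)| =|(4 15 9)(5 13 6 7 10 11)| =6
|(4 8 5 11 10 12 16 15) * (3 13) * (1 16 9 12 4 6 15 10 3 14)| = |(1 16 10 4 8 5 11 3 13 14)(6 15)(9 12)| = 10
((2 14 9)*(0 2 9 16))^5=(0 2 14 16)=[2, 1, 14, 3, 4, 5, 6, 7, 8, 9, 10, 11, 12, 13, 16, 15, 0]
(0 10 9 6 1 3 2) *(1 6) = [10, 3, 0, 2, 4, 5, 6, 7, 8, 1, 9] = (0 10 9 1 3 2)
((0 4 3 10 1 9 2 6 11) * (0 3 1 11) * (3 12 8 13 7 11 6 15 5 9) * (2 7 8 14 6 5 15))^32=(15)(0 11 10)(1 14 9)(3 6 7)(4 12 5)=[11, 14, 2, 6, 12, 4, 7, 3, 8, 1, 0, 10, 5, 13, 9, 15]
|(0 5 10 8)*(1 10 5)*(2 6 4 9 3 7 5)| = 28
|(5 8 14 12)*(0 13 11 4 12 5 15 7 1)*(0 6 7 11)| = |(0 13)(1 6 7)(4 12 15 11)(5 8 14)| = 12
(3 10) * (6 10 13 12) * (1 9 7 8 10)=(1 9 7 8 10 3 13 12 6)=[0, 9, 2, 13, 4, 5, 1, 8, 10, 7, 3, 11, 6, 12]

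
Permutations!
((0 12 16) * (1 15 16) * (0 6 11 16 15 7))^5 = (0 12 1 7)(6 16 11) = [12, 7, 2, 3, 4, 5, 16, 0, 8, 9, 10, 6, 1, 13, 14, 15, 11]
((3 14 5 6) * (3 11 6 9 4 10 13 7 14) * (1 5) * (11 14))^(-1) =[0, 14, 2, 3, 9, 1, 11, 13, 8, 5, 4, 7, 12, 10, 6] =(1 14 6 11 7 13 10 4 9 5)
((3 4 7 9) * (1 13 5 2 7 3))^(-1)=(1 9 7 2 5 13)(3 4)=[0, 9, 5, 4, 3, 13, 6, 2, 8, 7, 10, 11, 12, 1]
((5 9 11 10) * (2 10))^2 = (2 5 11 10 9) = [0, 1, 5, 3, 4, 11, 6, 7, 8, 2, 9, 10]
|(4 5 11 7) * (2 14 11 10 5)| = 10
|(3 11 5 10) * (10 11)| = |(3 10)(5 11)| = 2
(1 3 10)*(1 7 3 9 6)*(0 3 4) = [3, 9, 2, 10, 0, 5, 1, 4, 8, 6, 7] = (0 3 10 7 4)(1 9 6)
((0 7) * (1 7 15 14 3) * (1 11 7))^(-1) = (0 7 11 3 14 15) = [7, 1, 2, 14, 4, 5, 6, 11, 8, 9, 10, 3, 12, 13, 15, 0]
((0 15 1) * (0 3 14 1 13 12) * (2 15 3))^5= (0 15 14 12 2 3 13 1)= [15, 0, 3, 13, 4, 5, 6, 7, 8, 9, 10, 11, 2, 1, 12, 14]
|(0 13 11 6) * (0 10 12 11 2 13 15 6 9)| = |(0 15 6 10 12 11 9)(2 13)| = 14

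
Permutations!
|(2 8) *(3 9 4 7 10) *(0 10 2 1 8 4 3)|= |(0 10)(1 8)(2 4 7)(3 9)|= 6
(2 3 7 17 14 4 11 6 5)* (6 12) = [0, 1, 3, 7, 11, 2, 5, 17, 8, 9, 10, 12, 6, 13, 4, 15, 16, 14] = (2 3 7 17 14 4 11 12 6 5)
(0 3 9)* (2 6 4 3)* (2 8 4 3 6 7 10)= (0 8 4 6 3 9)(2 7 10)= [8, 1, 7, 9, 6, 5, 3, 10, 4, 0, 2]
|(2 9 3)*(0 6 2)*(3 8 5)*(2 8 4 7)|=20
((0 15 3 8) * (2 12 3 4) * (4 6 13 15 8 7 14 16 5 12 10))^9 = [8, 1, 2, 16, 4, 7, 6, 5, 0, 9, 10, 11, 14, 13, 12, 15, 3] = (0 8)(3 16)(5 7)(12 14)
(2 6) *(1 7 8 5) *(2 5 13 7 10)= (1 10 2 6 5)(7 8 13)= [0, 10, 6, 3, 4, 1, 5, 8, 13, 9, 2, 11, 12, 7]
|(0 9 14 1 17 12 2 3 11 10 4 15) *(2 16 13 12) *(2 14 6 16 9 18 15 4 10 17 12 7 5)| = |(0 18 15)(1 12 9 6 16 13 7 5 2 3 11 17 14)| = 39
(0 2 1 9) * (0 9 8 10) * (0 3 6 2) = [0, 8, 1, 6, 4, 5, 2, 7, 10, 9, 3] = (1 8 10 3 6 2)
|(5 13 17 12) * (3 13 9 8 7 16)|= |(3 13 17 12 5 9 8 7 16)|= 9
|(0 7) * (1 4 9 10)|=|(0 7)(1 4 9 10)|=4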